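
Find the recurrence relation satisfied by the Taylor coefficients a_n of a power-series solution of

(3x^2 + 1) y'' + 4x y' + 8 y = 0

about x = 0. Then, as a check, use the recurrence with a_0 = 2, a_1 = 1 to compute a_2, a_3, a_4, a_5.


Substitute y = sum_n a_n x^n.
(1 + 3 x^2) y'' contributes (n+2)(n+1) a_{n+2} + 3 n(n-1) a_n at x^n.
4 x y'(x) contributes 4 n a_n at x^n.
8 y(x) contributes 8 a_n at x^n.
Matching x^n: (n+2)(n+1) a_{n+2} + (3 n(n-1) + 4 n + 8) a_n = 0.
Thus a_{n+2} = (-3 n(n-1) - 4 n - 8) / ((n+1)(n+2)) * a_n.

Check with a_0 = 2, a_1 = 1 (apply the recurrence for n = 0, 1, 2, 3): a_0 = 2, a_1 = 1, a_2 = -8, a_3 = -2, a_4 = 44/3, a_5 = 19/5.

a_(n+2) = (-3 n(n-1) - 4 n - 8) / ((n+1)(n+2)) * a_n; check: a_0 = 2, a_1 = 1, a_2 = -8, a_3 = -2, a_4 = 44/3, a_5 = 19/5


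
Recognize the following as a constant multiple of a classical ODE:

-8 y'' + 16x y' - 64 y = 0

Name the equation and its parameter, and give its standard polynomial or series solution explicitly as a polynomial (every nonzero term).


All three coefficients share the factor -8; dividing through by -8 gives  y'' - 2x y' + 8 y = 0.
This matches the Hermite equation y'' - 2x y' + 2n y = 0 with 2n = 8, so n = 4; the polynomial solution is H_4(x).
With y = sum_k a_k x^k, matching x^k gives (k+2)(k+1) a_{k+2} = 2(k - n) a_k = 2(k - 4) a_k. The right side vanishes at k = 4, so the series with the parity of 4 terminates at degree 4.
Standard normalization: leading coefficient of H_n is 2^n, so a_4 = 2^4 = 16. Work downward with a_k = (k+1)(k+2) a_{k+2} / (2(k - n)):
  a_2 = (3)(4)(16) / (2(2 - 4)) = 192/(-4) = -48
  a_0 = (1)(2)(-48) / (2(0 - 4)) = -96/(-8) = 12
Hence H_4(x) = 16 x^4 - 48 x^2 + 12.

H_4(x); series = 16 x^4 - 48 x^2 + 12


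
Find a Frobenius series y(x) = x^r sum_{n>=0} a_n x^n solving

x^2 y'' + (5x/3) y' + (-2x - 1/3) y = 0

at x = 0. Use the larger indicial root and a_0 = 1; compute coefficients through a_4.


Write in Frobenius form y'' + (p(x)/x) y' + (q(x)/x^2) y = 0:
  p(x) = 5/3,  q(x) = -2x - 1/3.
Indicial equation: r(r-1) + (5/3) r + (-1/3) = 0 -> roots r_1 = 1/3, r_2 = -1.
Take r = r_1 = 1/3. Let y(x) = x^r sum_{n>=0} a_n x^n with a_0 = 1.
Substitute y = x^r sum a_n x^n and match x^{r+n}. The recurrence is
  D(n) a_n - 2 a_{n-1} = 0,  where D(n) = (r+n)(r+n-1) + (5/3)(r+n) + (-1/3).
  a_n = 2 / D(n) * a_{n-1}.
Since the indicial polynomial factors as (r - r_1)(r - r_2), D(n) = (r_1 + n - r_1)(r_1 + n - r_2) = n(n + 4/3).
Evaluating step by step (a_0 = 1):
  n = 1: D(1) = 1(1 + 4/3) = 7/3; numerator = 2(1) = 2; a_1 = (2)/(7/3) = 6/7
  n = 2: D(2) = 2(2 + 4/3) = 20/3; numerator = 2(6/7) = 12/7; a_2 = (12/7)/(20/3) = 9/35
  n = 3: D(3) = 3(3 + 4/3) = 13; numerator = 2(9/35) = 18/35; a_3 = (18/35)/(13) = 18/455
  n = 4: D(4) = 4(4 + 4/3) = 64/3; numerator = 2(18/455) = 36/455; a_4 = (36/455)/(64/3) = 27/7280

r = 1/3; a_0 = 1; a_1 = 6/7; a_2 = 9/35; a_3 = 18/455; a_4 = 27/7280


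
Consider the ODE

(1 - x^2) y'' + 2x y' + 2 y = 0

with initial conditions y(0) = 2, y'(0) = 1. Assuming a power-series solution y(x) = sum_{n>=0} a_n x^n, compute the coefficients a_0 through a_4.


Ansatz: y(x) = sum_{n>=0} a_n x^n, so y'(x) = sum_{n>=1} n a_n x^(n-1) and y''(x) = sum_{n>=2} n(n-1) a_n x^(n-2).
Substitute into P(x) y'' + Q(x) y' + R(x) y = 0 with P(x) = 1 - x^2, Q(x) = 2x, R(x) = 2, and match powers of x.
Initial conditions: a_0 = 2, a_1 = 1.
Setting the coefficient of each power of x to zero and solving order by order (substituting the coefficients already found):
  x^0: 2 a_2 + 2 a_0 = 0  ->  2 a_2 = -2 a_0 = -4  ->  a_2 = -2
  x^1: 6 a_3 + 4 a_1 = 0  ->  6 a_3 = -4 a_1 = -4  ->  a_3 = -2/3
  x^2: 12 a_4 + 4 a_2 = 0  ->  12 a_4 = -4 a_2 = 8  ->  a_4 = 2/3
Truncated series: y(x) = 2 + x - 2 x^2 - (2/3) x^3 + (2/3) x^4 + O(x^5).

a_0 = 2; a_1 = 1; a_2 = -2; a_3 = -2/3; a_4 = 2/3


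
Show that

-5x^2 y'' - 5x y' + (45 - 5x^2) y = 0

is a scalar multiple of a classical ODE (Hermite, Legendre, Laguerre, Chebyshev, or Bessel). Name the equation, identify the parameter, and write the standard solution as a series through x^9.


All three coefficients share the factor -5; dividing through by -5 gives  x^2 y'' + x y' + (x^2 - 9) y = 0.
This matches the Bessel equation x^2 y'' + x y' + (x^2 - nu^2) y = 0 with nu^2 = 9, so nu = 3; the solution bounded at x = 0 is J_3(x).
Frobenius at x = 0: indicial roots ±nu; for r = nu the recurrence k(k + 2nu) c_k = -c_{k-2} gives the standard series J_nu(x) = sum_{k>=0} (-1)^k / (k! (k+nu)!) (x/2)^(2k+nu). Evaluate the first 4 terms:
  k = 0: (-1)^0 / (0! * 3! * 2^3) x^3 = 1/(1*6*8) x^3 = (1/48) x^3
  k = 1: (-1)^1 / (1! * 4! * 2^5) x^5 = -1/(1*24*32) x^5 = (-1/768) x^5
  k = 2: (-1)^2 / (2! * 5! * 2^7) x^7 = 1/(2*120*128) x^7 = (1/30720) x^7
  k = 3: (-1)^3 / (3! * 6! * 2^9) x^9 = -1/(6*720*512) x^9 = (-1/2211840) x^9
Hence J_3(x) = -x^9/2211840 + x^7/30720 - x^5/768 + x^3/48 + ....

J_3(x); series = -x^9/2211840 + x^7/30720 - x^5/768 + x^3/48


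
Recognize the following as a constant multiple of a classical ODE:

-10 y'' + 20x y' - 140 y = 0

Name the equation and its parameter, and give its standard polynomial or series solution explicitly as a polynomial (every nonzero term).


All three coefficients share the factor -10; dividing through by -10 gives  y'' - 2x y' + 14 y = 0.
This matches the Hermite equation y'' - 2x y' + 2n y = 0 with 2n = 14, so n = 7; the polynomial solution is H_7(x).
With y = sum_k a_k x^k, matching x^k gives (k+2)(k+1) a_{k+2} = 2(k - n) a_k = 2(k - 7) a_k. The right side vanishes at k = 7, so the series with the parity of 7 terminates at degree 7.
Standard normalization: leading coefficient of H_n is 2^n, so a_7 = 2^7 = 128. Work downward with a_k = (k+1)(k+2) a_{k+2} / (2(k - n)):
  a_5 = (6)(7)(128) / (2(5 - 7)) = 5376/(-4) = -1344
  a_3 = (4)(5)(-1344) / (2(3 - 7)) = -26880/(-8) = 3360
  a_1 = (2)(3)(3360) / (2(1 - 7)) = 20160/(-12) = -1680
Hence H_7(x) = 128 x^7 - 1344 x^5 + 3360 x^3 - 1680 x.

H_7(x); series = 128 x^7 - 1344 x^5 + 3360 x^3 - 1680 x


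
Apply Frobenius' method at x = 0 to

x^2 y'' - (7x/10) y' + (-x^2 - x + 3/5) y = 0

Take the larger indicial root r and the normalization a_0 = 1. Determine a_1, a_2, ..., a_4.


Write in Frobenius form y'' + (p(x)/x) y' + (q(x)/x^2) y = 0:
  p(x) = -7/10,  q(x) = -x^2 - x + 3/5.
Indicial equation: r(r-1) + (-7/10) r + (3/5) = 0 -> roots r_1 = 6/5, r_2 = 1/2.
Take r = r_1 = 6/5. Let y(x) = x^r sum_{n>=0} a_n x^n with a_0 = 1.
Substitute y = x^r sum a_n x^n and match x^{r+n}. The recurrence is
  D(n) a_n - 1 a_{n-1} - 1 a_{n-2} = 0,  where D(n) = (r+n)(r+n-1) + (-7/10)(r+n) + (3/5).
  a_n = [1 a_{n-1} + 1 a_{n-2}] / D(n).
Since the indicial polynomial factors as (r - r_1)(r - r_2), D(n) = (r_1 + n - r_1)(r_1 + n - r_2) = n(n + 7/10).
Evaluating step by step (a_0 = 1):
  n = 1: D(1) = 1(1 + 7/10) = 17/10; numerator = 1(1) = 1; a_1 = (1)/(17/10) = 10/17
  n = 2: D(2) = 2(2 + 7/10) = 27/5; numerator = 1(10/17) + 1(1) = 27/17; a_2 = (27/17)/(27/5) = 5/17
  n = 3: D(3) = 3(3 + 7/10) = 111/10; numerator = 1(5/17) + 1(10/17) = 15/17; a_3 = (15/17)/(111/10) = 50/629
  n = 4: D(4) = 4(4 + 7/10) = 94/5; numerator = 1(50/629) + 1(5/17) = 235/629; a_4 = (235/629)/(94/5) = 25/1258

r = 6/5; a_0 = 1; a_1 = 10/17; a_2 = 5/17; a_3 = 50/629; a_4 = 25/1258


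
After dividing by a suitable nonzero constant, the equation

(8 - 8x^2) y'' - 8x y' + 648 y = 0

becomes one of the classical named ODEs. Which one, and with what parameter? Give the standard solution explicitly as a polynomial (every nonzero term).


All three coefficients share the factor 8; dividing through by 8 gives  (1 - x^2) y'' - x y' + 81 y = 0.
This matches the Chebyshev equation (1 - x^2) y'' - x y' + n^2 y = 0 (note the -x y' term, not -2x y') with n^2 = 81, so n = 9; the polynomial solution is T_9(x).
With y = sum_k a_k x^k, matching x^k gives (k+2)(k+1) a_{k+2} = (k^2 - n^2) a_k = (k - 9)(k + 9) a_k. The right side vanishes at k = 9, so the series with the parity of 9 terminates at degree 9.
Standard normalization: leading coefficient of T_n is 2^(n-1), so a_9 = 2^8 = 256. Work downward with a_k = (k+1)(k+2) a_{k+2} / ((k - 9)(k + 9)):
  a_7 = (8)(9)(256) / ((7 - 9)(7 + 9)) = 18432/(-32) = -576
  a_5 = (6)(7)(-576) / ((5 - 9)(5 + 9)) = -24192/(-56) = 432
  a_3 = (4)(5)(432) / ((3 - 9)(3 + 9)) = 8640/(-72) = -120
  a_1 = (2)(3)(-120) / ((1 - 9)(1 + 9)) = -720/(-80) = 9
Hence T_9(x) = 256 x^9 - 576 x^7 + 432 x^5 - 120 x^3 + 9 x.

T_9(x); series = 256 x^9 - 576 x^7 + 432 x^5 - 120 x^3 + 9 x


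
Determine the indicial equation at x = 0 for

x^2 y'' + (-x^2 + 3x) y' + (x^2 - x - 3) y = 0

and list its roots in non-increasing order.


Divide by x^2 to reach normal form y'' + P_1(x) y' + P_2(x) y = 0 with P_1(x) = -1 + 3/x and P_2(x) = 1 - 1/x - 3/x^2.
x = 0 is a singular point because the y'-coefficient -1 + 3/x has a pole at x = 0 and the y-coefficient 1 - 1/x - 3/x^2 has a pole at x = 0.
It is a regular singular point because x P_1(x) = p(x) = 3 - x and x^2 P_2(x) = q(x) = x^2 - x - 3 are polynomials, hence analytic at x = 0.
p(0) = 3,  q(0) = -3.
Indicial equation: r(r-1) + p(0) r + q(0) = 0, i.e. r^2 + (p(0) - 1) r + q(0) = 0, i.e. r^2 + 2 r - 3 = 0.
Discriminant: (2)^2 - 4(-3) = 16, so r = (-2 ± 4)/2.
Solving: r_1 = 1, r_2 = -3.

indicial: r^2 + 2 r - 3 = 0; roots r_1 = 1, r_2 = -3


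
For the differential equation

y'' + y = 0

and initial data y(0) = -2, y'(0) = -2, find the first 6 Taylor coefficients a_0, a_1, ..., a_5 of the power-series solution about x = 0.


Ansatz: y(x) = sum_{n>=0} a_n x^n, so y'(x) = sum_{n>=1} n a_n x^(n-1) and y''(x) = sum_{n>=2} n(n-1) a_n x^(n-2).
Substitute into P(x) y'' + Q(x) y' + R(x) y = 0 with P(x) = 1, Q(x) = 0, R(x) = 1, and match powers of x.
Initial conditions: a_0 = -2, a_1 = -2.
Setting the coefficient of each power of x to zero and solving order by order (substituting the coefficients already found):
  x^0: 2 a_2 + a_0 = 0  ->  2 a_2 = -a_0 = 2  ->  a_2 = 1
  x^1: 6 a_3 + a_1 = 0  ->  6 a_3 = -a_1 = 2  ->  a_3 = 1/3
  x^2: 12 a_4 + a_2 = 0  ->  12 a_4 = -a_2 = -1  ->  a_4 = -1/12
  x^3: 20 a_5 + a_3 = 0  ->  20 a_5 = -a_3 = -1/3  ->  a_5 = -1/60
Truncated series: y(x) = -2 - 2 x + x^2 + (1/3) x^3 - (1/12) x^4 - (1/60) x^5 + O(x^6).

a_0 = -2; a_1 = -2; a_2 = 1; a_3 = 1/3; a_4 = -1/12; a_5 = -1/60


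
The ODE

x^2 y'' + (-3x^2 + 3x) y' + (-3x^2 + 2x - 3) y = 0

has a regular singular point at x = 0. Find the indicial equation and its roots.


Divide by x^2 to reach normal form y'' + P_1(x) y' + P_2(x) y = 0 with P_1(x) = -3 + 3/x and P_2(x) = -3 + 2/x - 3/x^2.
x = 0 is a singular point because the y'-coefficient -3 + 3/x has a pole at x = 0 and the y-coefficient -3 + 2/x - 3/x^2 has a pole at x = 0.
It is a regular singular point because x P_1(x) = p(x) = 3 - 3x and x^2 P_2(x) = q(x) = -3x^2 + 2x - 3 are polynomials, hence analytic at x = 0.
p(0) = 3,  q(0) = -3.
Indicial equation: r(r-1) + p(0) r + q(0) = 0, i.e. r^2 + (p(0) - 1) r + q(0) = 0, i.e. r^2 + 2 r - 3 = 0.
Discriminant: (2)^2 - 4(-3) = 16, so r = (-2 ± 4)/2.
Solving: r_1 = 1, r_2 = -3.

indicial: r^2 + 2 r - 3 = 0; roots r_1 = 1, r_2 = -3


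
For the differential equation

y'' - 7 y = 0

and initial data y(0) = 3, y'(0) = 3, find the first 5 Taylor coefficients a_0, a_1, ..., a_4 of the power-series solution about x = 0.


Ansatz: y(x) = sum_{n>=0} a_n x^n, so y'(x) = sum_{n>=1} n a_n x^(n-1) and y''(x) = sum_{n>=2} n(n-1) a_n x^(n-2).
Substitute into P(x) y'' + Q(x) y' + R(x) y = 0 with P(x) = 1, Q(x) = 0, R(x) = -7, and match powers of x.
Initial conditions: a_0 = 3, a_1 = 3.
Setting the coefficient of each power of x to zero and solving order by order (substituting the coefficients already found):
  x^0: 2 a_2 - 7 a_0 = 0  ->  2 a_2 = 7 a_0 = 21  ->  a_2 = 21/2
  x^1: 6 a_3 - 7 a_1 = 0  ->  6 a_3 = 7 a_1 = 21  ->  a_3 = 7/2
  x^2: 12 a_4 - 7 a_2 = 0  ->  12 a_4 = 7 a_2 = 147/2  ->  a_4 = 49/8
Truncated series: y(x) = 3 + 3 x + (21/2) x^2 + (7/2) x^3 + (49/8) x^4 + O(x^5).

a_0 = 3; a_1 = 3; a_2 = 21/2; a_3 = 7/2; a_4 = 49/8


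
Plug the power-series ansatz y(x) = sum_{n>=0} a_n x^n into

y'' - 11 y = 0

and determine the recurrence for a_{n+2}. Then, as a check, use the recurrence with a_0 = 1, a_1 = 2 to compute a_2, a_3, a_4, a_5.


Substitute y = sum_n a_n x^n into y'' + (const) y = 0.
y''(x) = sum_{n>=0} (n+2)(n+1) a_{n+2} x^n.
The ODE becomes sum_n [(n+2)(n+1) a_{n+2} - 11 a_n] x^n = 0.
Setting each coefficient to zero gives the recurrence:
  (n+2)(n+1) a_{n+2} - 11 a_n = 0,
  a_{n+2} = 11 / ((n+1)(n+2)) a_n.

Check with a_0 = 1, a_1 = 2 (apply the recurrence for n = 0, 1, 2, 3): a_0 = 1, a_1 = 2, a_2 = 11/2, a_3 = 11/3, a_4 = 121/24, a_5 = 121/60.

a_{n+2} = 11/((n+1)(n+2)) * a_n; check: a_0 = 1, a_1 = 2, a_2 = 11/2, a_3 = 11/3, a_4 = 121/24, a_5 = 121/60


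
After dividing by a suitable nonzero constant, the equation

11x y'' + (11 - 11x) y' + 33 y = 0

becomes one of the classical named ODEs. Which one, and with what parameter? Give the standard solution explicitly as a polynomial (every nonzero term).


All three coefficients share the factor 11; dividing through by 11 gives  x y'' + (1 - x) y' + 3 y = 0.
This matches the Laguerre equation x y'' + (1 - x) y' + n y = 0 with n = 3; the polynomial solution is L_3(x).
With y = sum_k a_k x^k, matching x^k gives (k+1)k a_{k+1} + (k+1) a_{k+1} - k a_k + n a_k = 0, i.e. (k+1)^2 a_{k+1} = (k - n) a_k = (k - 3) a_k. The right side vanishes at k = 3, so the series terminates at degree 3.
Standard normalization L_n(0) = 1 gives a_0 = 1. Work upward with a_{k+1} = (k - 3) a_k / (k+1)^2:
  a_1 = (0 - 3)(1) / 1^2 = -3/1 = -3
  a_2 = (1 - 3)(-3) / 2^2 = 6/4 = 3/2
  a_3 = (2 - 3)(3/2) / 3^2 = (-3/2)/9 = -1/6
Hence L_3(x) = -x^3/6 + 3 x^2/2 - 3 x + 1.

L_3(x); series = -x^3/6 + 3 x^2/2 - 3 x + 1


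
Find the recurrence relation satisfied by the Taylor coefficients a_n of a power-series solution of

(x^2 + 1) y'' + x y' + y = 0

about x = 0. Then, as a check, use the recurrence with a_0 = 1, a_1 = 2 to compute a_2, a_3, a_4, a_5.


Substitute y = sum_n a_n x^n.
(1 + 1 x^2) y'' contributes (n+2)(n+1) a_{n+2} + n(n-1) a_n at x^n.
x y'(x) contributes n a_n at x^n.
y(x) contributes 1 a_n at x^n.
Matching x^n: (n+2)(n+1) a_{n+2} + (n(n-1) + n + 1) a_n = 0.
Thus a_{n+2} = (-n(n-1) - n - 1) / ((n+1)(n+2)) * a_n.

Check with a_0 = 1, a_1 = 2 (apply the recurrence for n = 0, 1, 2, 3): a_0 = 1, a_1 = 2, a_2 = -1/2, a_3 = -2/3, a_4 = 5/24, a_5 = 1/3.

a_(n+2) = (-n(n-1) - n - 1) / ((n+1)(n+2)) * a_n; check: a_0 = 1, a_1 = 2, a_2 = -1/2, a_3 = -2/3, a_4 = 5/24, a_5 = 1/3


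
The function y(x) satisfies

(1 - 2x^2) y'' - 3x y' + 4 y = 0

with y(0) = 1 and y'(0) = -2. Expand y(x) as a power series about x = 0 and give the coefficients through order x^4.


Ansatz: y(x) = sum_{n>=0} a_n x^n, so y'(x) = sum_{n>=1} n a_n x^(n-1) and y''(x) = sum_{n>=2} n(n-1) a_n x^(n-2).
Substitute into P(x) y'' + Q(x) y' + R(x) y = 0 with P(x) = 1 - 2x^2, Q(x) = -3x, R(x) = 4, and match powers of x.
Initial conditions: a_0 = 1, a_1 = -2.
Setting the coefficient of each power of x to zero and solving order by order (substituting the coefficients already found):
  x^0: 2 a_2 + 4 a_0 = 0  ->  2 a_2 = -4 a_0 = -4  ->  a_2 = -2
  x^1: 6 a_3 + a_1 = 0  ->  6 a_3 = -a_1 = 2  ->  a_3 = 1/3
  x^2: 12 a_4 - 6 a_2 = 0  ->  12 a_4 = 6 a_2 = -12  ->  a_4 = -1
Truncated series: y(x) = 1 - 2 x - 2 x^2 + (1/3) x^3 - x^4 + O(x^5).

a_0 = 1; a_1 = -2; a_2 = -2; a_3 = 1/3; a_4 = -1


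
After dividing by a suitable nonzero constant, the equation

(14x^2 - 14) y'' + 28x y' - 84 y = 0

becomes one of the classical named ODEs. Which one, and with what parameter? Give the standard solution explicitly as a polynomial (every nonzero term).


All three coefficients share the factor -14; dividing through by -14 gives  (1 - x^2) y'' - 2x y' + 6 y = 0.
This matches the Legendre equation (1 - x^2) y'' - 2x y' + n(n+1) y = 0 (note the -2x y' term) with n(n+1) = 6, so n = 2; the polynomial solution is P_2(x).
With y = sum_k a_k x^k, matching x^k gives (k+2)(k+1) a_{k+2} = [k(k+1) - n(n+1)] a_k = (k - 2)(k + 3) a_k. The right side vanishes at k = 2, so the series with the parity of 2 terminates at degree 2.
Standard normalization (P_n(1) = 1): leading coefficient (2n)!/(2^n (n!)^2) = 24/(4*4) = 3/2, so a_2 = 3/2. Work downward with a_k = (k+1)(k+2) a_{k+2} / ((k - 2)(k + 3)):
  a_0 = (1)(2)(3/2) / ((0 - 2)(0 + 3)) = 3/(-6) = -1/2
Hence P_2(x) = 3 x^2/2 - 1/2.

P_2(x); series = 3 x^2/2 - 1/2


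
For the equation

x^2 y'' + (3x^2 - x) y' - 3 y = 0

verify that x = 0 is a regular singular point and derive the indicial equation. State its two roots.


Divide by x^2 to reach normal form y'' + P_1(x) y' + P_2(x) y = 0 with P_1(x) = 3 - 1/x and P_2(x) = -3/x^2.
x = 0 is a singular point because the y'-coefficient 3 - 1/x has a pole at x = 0 and the y-coefficient -3/x^2 has a pole at x = 0.
It is a regular singular point because x P_1(x) = p(x) = 3x - 1 and x^2 P_2(x) = q(x) = -3 are polynomials, hence analytic at x = 0.
p(0) = -1,  q(0) = -3.
Indicial equation: r(r-1) + p(0) r + q(0) = 0, i.e. r^2 + (p(0) - 1) r + q(0) = 0, i.e. r^2 - 2 r - 3 = 0.
Discriminant: (-2)^2 - 4(-3) = 16, so r = (2 ± 4)/2.
Solving: r_1 = 3, r_2 = -1.

indicial: r^2 - 2 r - 3 = 0; roots r_1 = 3, r_2 = -1


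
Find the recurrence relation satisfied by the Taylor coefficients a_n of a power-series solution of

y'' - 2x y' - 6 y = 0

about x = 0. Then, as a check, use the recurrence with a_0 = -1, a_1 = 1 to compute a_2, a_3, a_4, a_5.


Substitute y = sum_n a_n x^n.
y''(x) has coefficient (n+2)(n+1) a_{n+2} at x^n;
-2 x y'(x) has coefficient -2 n a_n at x^n (shift);
-6 y(x) has coefficient -6 a_n at x^n.
Matching x^n: (n+2)(n+1) a_{n+2} + (-2n - 6) a_n = 0.
Thus a_{n+2} = (2n + 6) / ((n+1)(n+2)) * a_n.

Check with a_0 = -1, a_1 = 1 (apply the recurrence for n = 0, 1, 2, 3): a_0 = -1, a_1 = 1, a_2 = -3, a_3 = 4/3, a_4 = -5/2, a_5 = 4/5.

a_(n+2) = (2n + 6) / ((n+1)(n+2)) * a_n; check: a_0 = -1, a_1 = 1, a_2 = -3, a_3 = 4/3, a_4 = -5/2, a_5 = 4/5


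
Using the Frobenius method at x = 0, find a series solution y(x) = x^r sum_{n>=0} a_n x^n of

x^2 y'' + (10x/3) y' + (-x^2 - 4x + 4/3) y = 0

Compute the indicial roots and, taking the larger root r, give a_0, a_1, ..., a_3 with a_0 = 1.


Write in Frobenius form y'' + (p(x)/x) y' + (q(x)/x^2) y = 0:
  p(x) = 10/3,  q(x) = -x^2 - 4x + 4/3.
Indicial equation: r(r-1) + (10/3) r + (4/3) = 0 -> roots r_1 = -1, r_2 = -4/3.
Take r = r_1 = -1. Let y(x) = x^r sum_{n>=0} a_n x^n with a_0 = 1.
Substitute y = x^r sum a_n x^n and match x^{r+n}. The recurrence is
  D(n) a_n - 4 a_{n-1} - 1 a_{n-2} = 0,  where D(n) = (r+n)(r+n-1) + (10/3)(r+n) + (4/3).
  a_n = [4 a_{n-1} + 1 a_{n-2}] / D(n).
Since the indicial polynomial factors as (r - r_1)(r - r_2), D(n) = (r_1 + n - r_1)(r_1 + n - r_2) = n(n + 1/3).
Evaluating step by step (a_0 = 1):
  n = 1: D(1) = 1(1 + 1/3) = 4/3; numerator = 4(1) = 4; a_1 = (4)/(4/3) = 3
  n = 2: D(2) = 2(2 + 1/3) = 14/3; numerator = 4(3) + 1(1) = 13; a_2 = (13)/(14/3) = 39/14
  n = 3: D(3) = 3(3 + 1/3) = 10; numerator = 4(39/14) + 1(3) = 99/7; a_3 = (99/7)/(10) = 99/70

r = -1; a_0 = 1; a_1 = 3; a_2 = 39/14; a_3 = 99/70


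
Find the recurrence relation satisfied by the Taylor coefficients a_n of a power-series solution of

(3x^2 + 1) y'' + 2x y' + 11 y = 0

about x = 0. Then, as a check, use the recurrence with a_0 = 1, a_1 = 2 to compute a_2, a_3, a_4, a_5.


Substitute y = sum_n a_n x^n.
(1 + 3 x^2) y'' contributes (n+2)(n+1) a_{n+2} + 3 n(n-1) a_n at x^n.
2 x y'(x) contributes 2 n a_n at x^n.
11 y(x) contributes 11 a_n at x^n.
Matching x^n: (n+2)(n+1) a_{n+2} + (3 n(n-1) + 2 n + 11) a_n = 0.
Thus a_{n+2} = (-3 n(n-1) - 2 n - 11) / ((n+1)(n+2)) * a_n.

Check with a_0 = 1, a_1 = 2 (apply the recurrence for n = 0, 1, 2, 3): a_0 = 1, a_1 = 2, a_2 = -11/2, a_3 = -13/3, a_4 = 77/8, a_5 = 91/12.

a_(n+2) = (-3 n(n-1) - 2 n - 11) / ((n+1)(n+2)) * a_n; check: a_0 = 1, a_1 = 2, a_2 = -11/2, a_3 = -13/3, a_4 = 77/8, a_5 = 91/12


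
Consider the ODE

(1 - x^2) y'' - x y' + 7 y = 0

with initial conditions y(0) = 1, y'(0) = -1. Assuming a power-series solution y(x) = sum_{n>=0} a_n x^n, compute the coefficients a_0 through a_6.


Ansatz: y(x) = sum_{n>=0} a_n x^n, so y'(x) = sum_{n>=1} n a_n x^(n-1) and y''(x) = sum_{n>=2} n(n-1) a_n x^(n-2).
Substitute into P(x) y'' + Q(x) y' + R(x) y = 0 with P(x) = 1 - x^2, Q(x) = -x, R(x) = 7, and match powers of x.
Initial conditions: a_0 = 1, a_1 = -1.
Setting the coefficient of each power of x to zero and solving order by order (substituting the coefficients already found):
  x^0: 2 a_2 + 7 a_0 = 0  ->  2 a_2 = -7 a_0 = -7  ->  a_2 = -7/2
  x^1: 6 a_3 + 6 a_1 = 0  ->  6 a_3 = -6 a_1 = 6  ->  a_3 = 1
  x^2: 12 a_4 + 3 a_2 = 0  ->  12 a_4 = -3 a_2 = 21/2  ->  a_4 = 7/8
  x^3: 20 a_5 - 2 a_3 = 0  ->  20 a_5 = 2 a_3 = 2  ->  a_5 = 1/10
  x^4: 30 a_6 - 9 a_4 = 0  ->  30 a_6 = 9 a_4 = 63/8  ->  a_6 = 21/80
Truncated series: y(x) = 1 - x - (7/2) x^2 + x^3 + (7/8) x^4 + (1/10) x^5 + (21/80) x^6 + O(x^7).

a_0 = 1; a_1 = -1; a_2 = -7/2; a_3 = 1; a_4 = 7/8; a_5 = 1/10; a_6 = 21/80


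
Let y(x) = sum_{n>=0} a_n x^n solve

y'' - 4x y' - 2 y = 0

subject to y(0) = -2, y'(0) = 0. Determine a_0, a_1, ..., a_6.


Ansatz: y(x) = sum_{n>=0} a_n x^n, so y'(x) = sum_{n>=1} n a_n x^(n-1) and y''(x) = sum_{n>=2} n(n-1) a_n x^(n-2).
Substitute into P(x) y'' + Q(x) y' + R(x) y = 0 with P(x) = 1, Q(x) = -4x, R(x) = -2, and match powers of x.
Initial conditions: a_0 = -2, a_1 = 0.
Setting the coefficient of each power of x to zero and solving order by order (substituting the coefficients already found):
  x^0: 2 a_2 - 2 a_0 = 0  ->  2 a_2 = 2 a_0 = -4  ->  a_2 = -2
  x^1: 6 a_3 - 6 a_1 = 0  ->  6 a_3 = 6 a_1 = 0  ->  a_3 = 0
  x^2: 12 a_4 - 10 a_2 = 0  ->  12 a_4 = 10 a_2 = -20  ->  a_4 = -5/3
  x^3: 20 a_5 - 14 a_3 = 0  ->  20 a_5 = 14 a_3 = 0  ->  a_5 = 0
  x^4: 30 a_6 - 18 a_4 = 0  ->  30 a_6 = 18 a_4 = -30  ->  a_6 = -1
Truncated series: y(x) = -2 - 2 x^2 - (5/3) x^4 - x^6 + O(x^7).

a_0 = -2; a_1 = 0; a_2 = -2; a_3 = 0; a_4 = -5/3; a_5 = 0; a_6 = -1


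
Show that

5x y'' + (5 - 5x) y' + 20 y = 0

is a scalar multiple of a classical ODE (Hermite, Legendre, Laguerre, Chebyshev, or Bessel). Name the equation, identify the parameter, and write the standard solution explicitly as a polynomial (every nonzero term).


All three coefficients share the factor 5; dividing through by 5 gives  x y'' + (1 - x) y' + 4 y = 0.
This matches the Laguerre equation x y'' + (1 - x) y' + n y = 0 with n = 4; the polynomial solution is L_4(x).
With y = sum_k a_k x^k, matching x^k gives (k+1)k a_{k+1} + (k+1) a_{k+1} - k a_k + n a_k = 0, i.e. (k+1)^2 a_{k+1} = (k - n) a_k = (k - 4) a_k. The right side vanishes at k = 4, so the series terminates at degree 4.
Standard normalization L_n(0) = 1 gives a_0 = 1. Work upward with a_{k+1} = (k - 4) a_k / (k+1)^2:
  a_1 = (0 - 4)(1) / 1^2 = -4/1 = -4
  a_2 = (1 - 4)(-4) / 2^2 = 12/4 = 3
  a_3 = (2 - 4)(3) / 3^2 = -6/9 = -2/3
  a_4 = (3 - 4)(-2/3) / 4^2 = (2/3)/16 = 1/24
Hence L_4(x) = x^4/24 - 2 x^3/3 + 3 x^2 - 4 x + 1.

L_4(x); series = x^4/24 - 2 x^3/3 + 3 x^2 - 4 x + 1


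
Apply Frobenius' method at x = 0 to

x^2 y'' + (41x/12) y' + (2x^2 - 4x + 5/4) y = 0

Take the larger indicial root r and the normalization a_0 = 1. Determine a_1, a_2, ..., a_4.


Write in Frobenius form y'' + (p(x)/x) y' + (q(x)/x^2) y = 0:
  p(x) = 41/12,  q(x) = 2x^2 - 4x + 5/4.
Indicial equation: r(r-1) + (41/12) r + (5/4) = 0 -> roots r_1 = -3/4, r_2 = -5/3.
Take r = r_1 = -3/4. Let y(x) = x^r sum_{n>=0} a_n x^n with a_0 = 1.
Substitute y = x^r sum a_n x^n and match x^{r+n}. The recurrence is
  D(n) a_n - 4 a_{n-1} + 2 a_{n-2} = 0,  where D(n) = (r+n)(r+n-1) + (41/12)(r+n) + (5/4).
  a_n = [4 a_{n-1} - 2 a_{n-2}] / D(n).
Since the indicial polynomial factors as (r - r_1)(r - r_2), D(n) = (r_1 + n - r_1)(r_1 + n - r_2) = n(n + 11/12).
Evaluating step by step (a_0 = 1):
  n = 1: D(1) = 1(1 + 11/12) = 23/12; numerator = 4(1) = 4; a_1 = (4)/(23/12) = 48/23
  n = 2: D(2) = 2(2 + 11/12) = 35/6; numerator = 4(48/23) - 2(1) = 146/23; a_2 = (146/23)/(35/6) = 876/805
  n = 3: D(3) = 3(3 + 11/12) = 47/4; numerator = 4(876/805) - 2(48/23) = 144/805; a_3 = (144/805)/(47/4) = 576/37835
  n = 4: D(4) = 4(4 + 11/12) = 59/3; numerator = 4(576/37835) - 2(876/805) = -696/329; a_4 = (-696/329)/(59/3) = -2088/19411

r = -3/4; a_0 = 1; a_1 = 48/23; a_2 = 876/805; a_3 = 576/37835; a_4 = -2088/19411


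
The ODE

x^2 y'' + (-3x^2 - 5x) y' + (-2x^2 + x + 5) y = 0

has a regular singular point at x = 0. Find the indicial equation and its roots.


Divide by x^2 to reach normal form y'' + P_1(x) y' + P_2(x) y = 0 with P_1(x) = -3 - 5/x and P_2(x) = -2 + 1/x + 5/x^2.
x = 0 is a singular point because the y'-coefficient -3 - 5/x has a pole at x = 0 and the y-coefficient -2 + 1/x + 5/x^2 has a pole at x = 0.
It is a regular singular point because x P_1(x) = p(x) = -3x - 5 and x^2 P_2(x) = q(x) = -2x^2 + x + 5 are polynomials, hence analytic at x = 0.
p(0) = -5,  q(0) = 5.
Indicial equation: r(r-1) + p(0) r + q(0) = 0, i.e. r^2 + (p(0) - 1) r + q(0) = 0, i.e. r^2 - 6 r + 5 = 0.
Discriminant: (-6)^2 - 4(5) = 16, so r = (6 ± 4)/2.
Solving: r_1 = 5, r_2 = 1.

indicial: r^2 - 6 r + 5 = 0; roots r_1 = 5, r_2 = 1


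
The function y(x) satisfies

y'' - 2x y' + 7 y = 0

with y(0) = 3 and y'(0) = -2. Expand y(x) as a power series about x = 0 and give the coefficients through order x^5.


Ansatz: y(x) = sum_{n>=0} a_n x^n, so y'(x) = sum_{n>=1} n a_n x^(n-1) and y''(x) = sum_{n>=2} n(n-1) a_n x^(n-2).
Substitute into P(x) y'' + Q(x) y' + R(x) y = 0 with P(x) = 1, Q(x) = -2x, R(x) = 7, and match powers of x.
Initial conditions: a_0 = 3, a_1 = -2.
Setting the coefficient of each power of x to zero and solving order by order (substituting the coefficients already found):
  x^0: 2 a_2 + 7 a_0 = 0  ->  2 a_2 = -7 a_0 = -21  ->  a_2 = -21/2
  x^1: 6 a_3 + 5 a_1 = 0  ->  6 a_3 = -5 a_1 = 10  ->  a_3 = 5/3
  x^2: 12 a_4 + 3 a_2 = 0  ->  12 a_4 = -3 a_2 = 63/2  ->  a_4 = 21/8
  x^3: 20 a_5 + a_3 = 0  ->  20 a_5 = -a_3 = -5/3  ->  a_5 = -1/12
Truncated series: y(x) = 3 - 2 x - (21/2) x^2 + (5/3) x^3 + (21/8) x^4 - (1/12) x^5 + O(x^6).

a_0 = 3; a_1 = -2; a_2 = -21/2; a_3 = 5/3; a_4 = 21/8; a_5 = -1/12


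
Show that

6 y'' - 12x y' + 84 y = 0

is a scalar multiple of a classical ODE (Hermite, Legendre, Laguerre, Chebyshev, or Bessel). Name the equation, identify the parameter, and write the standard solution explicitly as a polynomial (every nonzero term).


All three coefficients share the factor 6; dividing through by 6 gives  y'' - 2x y' + 14 y = 0.
This matches the Hermite equation y'' - 2x y' + 2n y = 0 with 2n = 14, so n = 7; the polynomial solution is H_7(x).
With y = sum_k a_k x^k, matching x^k gives (k+2)(k+1) a_{k+2} = 2(k - n) a_k = 2(k - 7) a_k. The right side vanishes at k = 7, so the series with the parity of 7 terminates at degree 7.
Standard normalization: leading coefficient of H_n is 2^n, so a_7 = 2^7 = 128. Work downward with a_k = (k+1)(k+2) a_{k+2} / (2(k - n)):
  a_5 = (6)(7)(128) / (2(5 - 7)) = 5376/(-4) = -1344
  a_3 = (4)(5)(-1344) / (2(3 - 7)) = -26880/(-8) = 3360
  a_1 = (2)(3)(3360) / (2(1 - 7)) = 20160/(-12) = -1680
Hence H_7(x) = 128 x^7 - 1344 x^5 + 3360 x^3 - 1680 x.

H_7(x); series = 128 x^7 - 1344 x^5 + 3360 x^3 - 1680 x


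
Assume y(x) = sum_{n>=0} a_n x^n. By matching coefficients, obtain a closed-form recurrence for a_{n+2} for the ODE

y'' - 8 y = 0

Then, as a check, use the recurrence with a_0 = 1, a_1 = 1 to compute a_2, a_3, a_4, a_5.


Substitute y = sum_n a_n x^n into y'' + (const) y = 0.
y''(x) = sum_{n>=0} (n+2)(n+1) a_{n+2} x^n.
The ODE becomes sum_n [(n+2)(n+1) a_{n+2} - 8 a_n] x^n = 0.
Setting each coefficient to zero gives the recurrence:
  (n+2)(n+1) a_{n+2} - 8 a_n = 0,
  a_{n+2} = 8 / ((n+1)(n+2)) a_n.

Check with a_0 = 1, a_1 = 1 (apply the recurrence for n = 0, 1, 2, 3): a_0 = 1, a_1 = 1, a_2 = 4, a_3 = 4/3, a_4 = 8/3, a_5 = 8/15.

a_{n+2} = 8/((n+1)(n+2)) * a_n; check: a_0 = 1, a_1 = 1, a_2 = 4, a_3 = 4/3, a_4 = 8/3, a_5 = 8/15


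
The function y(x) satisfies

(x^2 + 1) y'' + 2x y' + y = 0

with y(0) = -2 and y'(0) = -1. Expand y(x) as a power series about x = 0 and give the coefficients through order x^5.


Ansatz: y(x) = sum_{n>=0} a_n x^n, so y'(x) = sum_{n>=1} n a_n x^(n-1) and y''(x) = sum_{n>=2} n(n-1) a_n x^(n-2).
Substitute into P(x) y'' + Q(x) y' + R(x) y = 0 with P(x) = x^2 + 1, Q(x) = 2x, R(x) = 1, and match powers of x.
Initial conditions: a_0 = -2, a_1 = -1.
Setting the coefficient of each power of x to zero and solving order by order (substituting the coefficients already found):
  x^0: 2 a_2 + a_0 = 0  ->  2 a_2 = -a_0 = 2  ->  a_2 = 1
  x^1: 6 a_3 + 3 a_1 = 0  ->  6 a_3 = -3 a_1 = 3  ->  a_3 = 1/2
  x^2: 12 a_4 + 7 a_2 = 0  ->  12 a_4 = -7 a_2 = -7  ->  a_4 = -7/12
  x^3: 20 a_5 + 13 a_3 = 0  ->  20 a_5 = -13 a_3 = -13/2  ->  a_5 = -13/40
Truncated series: y(x) = -2 - x + x^2 + (1/2) x^3 - (7/12) x^4 - (13/40) x^5 + O(x^6).

a_0 = -2; a_1 = -1; a_2 = 1; a_3 = 1/2; a_4 = -7/12; a_5 = -13/40


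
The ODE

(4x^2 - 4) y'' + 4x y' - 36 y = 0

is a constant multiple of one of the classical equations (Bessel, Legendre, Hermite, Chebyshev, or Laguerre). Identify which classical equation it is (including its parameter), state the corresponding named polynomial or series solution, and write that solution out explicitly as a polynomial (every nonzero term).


All three coefficients share the factor -4; dividing through by -4 gives  (1 - x^2) y'' - x y' + 9 y = 0.
This matches the Chebyshev equation (1 - x^2) y'' - x y' + n^2 y = 0 (note the -x y' term, not -2x y') with n^2 = 9, so n = 3; the polynomial solution is T_3(x).
With y = sum_k a_k x^k, matching x^k gives (k+2)(k+1) a_{k+2} = (k^2 - n^2) a_k = (k - 3)(k + 3) a_k. The right side vanishes at k = 3, so the series with the parity of 3 terminates at degree 3.
Standard normalization: leading coefficient of T_n is 2^(n-1), so a_3 = 2^2 = 4. Work downward with a_k = (k+1)(k+2) a_{k+2} / ((k - 3)(k + 3)):
  a_1 = (2)(3)(4) / ((1 - 3)(1 + 3)) = 24/(-8) = -3
Hence T_3(x) = 4 x^3 - 3 x.

T_3(x); series = 4 x^3 - 3 x


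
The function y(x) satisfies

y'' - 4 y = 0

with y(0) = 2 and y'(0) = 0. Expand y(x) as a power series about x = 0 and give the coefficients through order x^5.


Ansatz: y(x) = sum_{n>=0} a_n x^n, so y'(x) = sum_{n>=1} n a_n x^(n-1) and y''(x) = sum_{n>=2} n(n-1) a_n x^(n-2).
Substitute into P(x) y'' + Q(x) y' + R(x) y = 0 with P(x) = 1, Q(x) = 0, R(x) = -4, and match powers of x.
Initial conditions: a_0 = 2, a_1 = 0.
Setting the coefficient of each power of x to zero and solving order by order (substituting the coefficients already found):
  x^0: 2 a_2 - 4 a_0 = 0  ->  2 a_2 = 4 a_0 = 8  ->  a_2 = 4
  x^1: 6 a_3 - 4 a_1 = 0  ->  6 a_3 = 4 a_1 = 0  ->  a_3 = 0
  x^2: 12 a_4 - 4 a_2 = 0  ->  12 a_4 = 4 a_2 = 16  ->  a_4 = 4/3
  x^3: 20 a_5 - 4 a_3 = 0  ->  20 a_5 = 4 a_3 = 0  ->  a_5 = 0
Truncated series: y(x) = 2 + 4 x^2 + (4/3) x^4 + O(x^6).

a_0 = 2; a_1 = 0; a_2 = 4; a_3 = 0; a_4 = 4/3; a_5 = 0


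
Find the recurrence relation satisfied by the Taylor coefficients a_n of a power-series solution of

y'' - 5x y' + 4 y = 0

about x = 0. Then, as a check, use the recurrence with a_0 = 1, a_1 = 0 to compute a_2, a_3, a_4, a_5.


Substitute y = sum_n a_n x^n.
y''(x) has coefficient (n+2)(n+1) a_{n+2} at x^n;
-5 x y'(x) has coefficient -5 n a_n at x^n (shift);
4 y(x) has coefficient 4 a_n at x^n.
Matching x^n: (n+2)(n+1) a_{n+2} + (-5n + 4) a_n = 0.
Thus a_{n+2} = (5n - 4) / ((n+1)(n+2)) * a_n.

Check with a_0 = 1, a_1 = 0 (apply the recurrence for n = 0, 1, 2, 3): a_0 = 1, a_1 = 0, a_2 = -2, a_3 = 0, a_4 = -1, a_5 = 0.

a_(n+2) = (5n - 4) / ((n+1)(n+2)) * a_n; check: a_0 = 1, a_1 = 0, a_2 = -2, a_3 = 0, a_4 = -1, a_5 = 0


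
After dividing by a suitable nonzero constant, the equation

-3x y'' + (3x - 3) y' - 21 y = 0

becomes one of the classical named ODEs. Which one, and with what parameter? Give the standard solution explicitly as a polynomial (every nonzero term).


All three coefficients share the factor -3; dividing through by -3 gives  x y'' + (1 - x) y' + 7 y = 0.
This matches the Laguerre equation x y'' + (1 - x) y' + n y = 0 with n = 7; the polynomial solution is L_7(x).
With y = sum_k a_k x^k, matching x^k gives (k+1)k a_{k+1} + (k+1) a_{k+1} - k a_k + n a_k = 0, i.e. (k+1)^2 a_{k+1} = (k - n) a_k = (k - 7) a_k. The right side vanishes at k = 7, so the series terminates at degree 7.
Standard normalization L_n(0) = 1 gives a_0 = 1. Work upward with a_{k+1} = (k - 7) a_k / (k+1)^2:
  a_1 = (0 - 7)(1) / 1^2 = -7/1 = -7
  a_2 = (1 - 7)(-7) / 2^2 = 42/4 = 21/2
  a_3 = (2 - 7)(21/2) / 3^2 = (-105/2)/9 = -35/6
  a_4 = (3 - 7)(-35/6) / 4^2 = (70/3)/16 = 35/24
  a_5 = (4 - 7)(35/24) / 5^2 = (-35/8)/25 = -7/40
  a_6 = (5 - 7)(-7/40) / 6^2 = (7/20)/36 = 7/720
  a_7 = (6 - 7)(7/720) / 7^2 = (-7/720)/49 = -1/5040
Hence L_7(x) = -x^7/5040 + 7 x^6/720 - 7 x^5/40 + 35 x^4/24 - 35 x^3/6 + 21 x^2/2 - 7 x + 1.

L_7(x); series = -x^7/5040 + 7 x^6/720 - 7 x^5/40 + 35 x^4/24 - 35 x^3/6 + 21 x^2/2 - 7 x + 1


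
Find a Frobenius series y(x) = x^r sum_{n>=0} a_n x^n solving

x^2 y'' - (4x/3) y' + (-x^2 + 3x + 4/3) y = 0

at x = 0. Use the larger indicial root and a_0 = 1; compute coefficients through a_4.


Write in Frobenius form y'' + (p(x)/x) y' + (q(x)/x^2) y = 0:
  p(x) = -4/3,  q(x) = -x^2 + 3x + 4/3.
Indicial equation: r(r-1) + (-4/3) r + (4/3) = 0 -> roots r_1 = 4/3, r_2 = 1.
Take r = r_1 = 4/3. Let y(x) = x^r sum_{n>=0} a_n x^n with a_0 = 1.
Substitute y = x^r sum a_n x^n and match x^{r+n}. The recurrence is
  D(n) a_n + 3 a_{n-1} - 1 a_{n-2} = 0,  where D(n) = (r+n)(r+n-1) + (-4/3)(r+n) + (4/3).
  a_n = [-3 a_{n-1} + 1 a_{n-2}] / D(n).
Since the indicial polynomial factors as (r - r_1)(r - r_2), D(n) = (r_1 + n - r_1)(r_1 + n - r_2) = n(n + 1/3).
Evaluating step by step (a_0 = 1):
  n = 1: D(1) = 1(1 + 1/3) = 4/3; numerator = -3(1) = -3; a_1 = (-3)/(4/3) = -9/4
  n = 2: D(2) = 2(2 + 1/3) = 14/3; numerator = -3(-9/4) + 1(1) = 31/4; a_2 = (31/4)/(14/3) = 93/56
  n = 3: D(3) = 3(3 + 1/3) = 10; numerator = -3(93/56) + 1(-9/4) = -405/56; a_3 = (-405/56)/(10) = -81/112
  n = 4: D(4) = 4(4 + 1/3) = 52/3; numerator = -3(-81/112) + 1(93/56) = 429/112; a_4 = (429/112)/(52/3) = 99/448

r = 4/3; a_0 = 1; a_1 = -9/4; a_2 = 93/56; a_3 = -81/112; a_4 = 99/448


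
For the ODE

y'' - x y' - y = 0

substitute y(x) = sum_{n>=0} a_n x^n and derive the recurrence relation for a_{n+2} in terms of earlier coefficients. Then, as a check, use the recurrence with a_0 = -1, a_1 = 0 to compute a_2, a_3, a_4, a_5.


Substitute y = sum_n a_n x^n.
y''(x) has coefficient (n+2)(n+1) a_{n+2} at x^n;
-x y'(x) has coefficient -n a_n at x^n (shift);
-y(x) has coefficient -1 a_n at x^n.
Matching x^n: (n+2)(n+1) a_{n+2} + (-n - 1) a_n = 0.
Thus a_{n+2} = (n + 1) / ((n+1)(n+2)) * a_n.

Check with a_0 = -1, a_1 = 0 (apply the recurrence for n = 0, 1, 2, 3): a_0 = -1, a_1 = 0, a_2 = -1/2, a_3 = 0, a_4 = -1/8, a_5 = 0.

a_(n+2) = (n + 1) / ((n+1)(n+2)) * a_n; check: a_0 = -1, a_1 = 0, a_2 = -1/2, a_3 = 0, a_4 = -1/8, a_5 = 0


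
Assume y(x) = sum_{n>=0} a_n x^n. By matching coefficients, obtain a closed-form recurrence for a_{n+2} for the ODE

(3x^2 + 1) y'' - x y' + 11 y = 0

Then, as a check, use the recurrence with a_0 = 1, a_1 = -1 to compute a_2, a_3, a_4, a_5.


Substitute y = sum_n a_n x^n.
(1 + 3 x^2) y'' contributes (n+2)(n+1) a_{n+2} + 3 n(n-1) a_n at x^n.
-x y'(x) contributes -n a_n at x^n.
11 y(x) contributes 11 a_n at x^n.
Matching x^n: (n+2)(n+1) a_{n+2} + (3 n(n-1) - n + 11) a_n = 0.
Thus a_{n+2} = (-3 n(n-1) + n - 11) / ((n+1)(n+2)) * a_n.

Check with a_0 = 1, a_1 = -1 (apply the recurrence for n = 0, 1, 2, 3): a_0 = 1, a_1 = -1, a_2 = -11/2, a_3 = 5/3, a_4 = 55/8, a_5 = -13/6.

a_(n+2) = (-3 n(n-1) + n - 11) / ((n+1)(n+2)) * a_n; check: a_0 = 1, a_1 = -1, a_2 = -11/2, a_3 = 5/3, a_4 = 55/8, a_5 = -13/6


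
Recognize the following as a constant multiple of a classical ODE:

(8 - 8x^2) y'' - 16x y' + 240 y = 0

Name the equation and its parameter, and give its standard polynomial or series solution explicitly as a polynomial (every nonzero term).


All three coefficients share the factor 8; dividing through by 8 gives  (1 - x^2) y'' - 2x y' + 30 y = 0.
This matches the Legendre equation (1 - x^2) y'' - 2x y' + n(n+1) y = 0 (note the -2x y' term) with n(n+1) = 30, so n = 5; the polynomial solution is P_5(x).
With y = sum_k a_k x^k, matching x^k gives (k+2)(k+1) a_{k+2} = [k(k+1) - n(n+1)] a_k = (k - 5)(k + 6) a_k. The right side vanishes at k = 5, so the series with the parity of 5 terminates at degree 5.
Standard normalization (P_n(1) = 1): leading coefficient (2n)!/(2^n (n!)^2) = 3628800/(32*14400) = 63/8, so a_5 = 63/8. Work downward with a_k = (k+1)(k+2) a_{k+2} / ((k - 5)(k + 6)):
  a_3 = (4)(5)(63/8) / ((3 - 5)(3 + 6)) = (315/2)/(-18) = -35/4
  a_1 = (2)(3)(-35/4) / ((1 - 5)(1 + 6)) = (-105/2)/(-28) = 15/8
Hence P_5(x) = 63 x^5/8 - 35 x^3/4 + 15 x/8.

P_5(x); series = 63 x^5/8 - 35 x^3/4 + 15 x/8


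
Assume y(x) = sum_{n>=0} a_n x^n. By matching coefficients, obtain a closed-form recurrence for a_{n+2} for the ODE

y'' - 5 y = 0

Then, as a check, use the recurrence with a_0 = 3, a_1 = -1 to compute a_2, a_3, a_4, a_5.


Substitute y = sum_n a_n x^n into y'' + (const) y = 0.
y''(x) = sum_{n>=0} (n+2)(n+1) a_{n+2} x^n.
The ODE becomes sum_n [(n+2)(n+1) a_{n+2} - 5 a_n] x^n = 0.
Setting each coefficient to zero gives the recurrence:
  (n+2)(n+1) a_{n+2} - 5 a_n = 0,
  a_{n+2} = 5 / ((n+1)(n+2)) a_n.

Check with a_0 = 3, a_1 = -1 (apply the recurrence for n = 0, 1, 2, 3): a_0 = 3, a_1 = -1, a_2 = 15/2, a_3 = -5/6, a_4 = 25/8, a_5 = -5/24.

a_{n+2} = 5/((n+1)(n+2)) * a_n; check: a_0 = 3, a_1 = -1, a_2 = 15/2, a_3 = -5/6, a_4 = 25/8, a_5 = -5/24


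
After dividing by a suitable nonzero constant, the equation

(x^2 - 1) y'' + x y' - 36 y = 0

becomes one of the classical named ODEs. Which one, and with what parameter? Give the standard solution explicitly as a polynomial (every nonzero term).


All three coefficients share the factor -1; dividing through by -1 gives  (1 - x^2) y'' - x y' + 36 y = 0.
This matches the Chebyshev equation (1 - x^2) y'' - x y' + n^2 y = 0 (note the -x y' term, not -2x y') with n^2 = 36, so n = 6; the polynomial solution is T_6(x).
With y = sum_k a_k x^k, matching x^k gives (k+2)(k+1) a_{k+2} = (k^2 - n^2) a_k = (k - 6)(k + 6) a_k. The right side vanishes at k = 6, so the series with the parity of 6 terminates at degree 6.
Standard normalization: leading coefficient of T_n is 2^(n-1), so a_6 = 2^5 = 32. Work downward with a_k = (k+1)(k+2) a_{k+2} / ((k - 6)(k + 6)):
  a_4 = (5)(6)(32) / ((4 - 6)(4 + 6)) = 960/(-20) = -48
  a_2 = (3)(4)(-48) / ((2 - 6)(2 + 6)) = -576/(-32) = 18
  a_0 = (1)(2)(18) / ((0 - 6)(0 + 6)) = 36/(-36) = -1
Hence T_6(x) = 32 x^6 - 48 x^4 + 18 x^2 - 1.

T_6(x); series = 32 x^6 - 48 x^4 + 18 x^2 - 1


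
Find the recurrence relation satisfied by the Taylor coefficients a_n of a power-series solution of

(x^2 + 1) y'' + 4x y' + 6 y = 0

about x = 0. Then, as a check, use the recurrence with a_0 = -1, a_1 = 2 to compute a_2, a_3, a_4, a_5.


Substitute y = sum_n a_n x^n.
(1 + 1 x^2) y'' contributes (n+2)(n+1) a_{n+2} + n(n-1) a_n at x^n.
4 x y'(x) contributes 4 n a_n at x^n.
6 y(x) contributes 6 a_n at x^n.
Matching x^n: (n+2)(n+1) a_{n+2} + (n(n-1) + 4 n + 6) a_n = 0.
Thus a_{n+2} = (-n(n-1) - 4 n - 6) / ((n+1)(n+2)) * a_n.

Check with a_0 = -1, a_1 = 2 (apply the recurrence for n = 0, 1, 2, 3): a_0 = -1, a_1 = 2, a_2 = 3, a_3 = -10/3, a_4 = -4, a_5 = 4.

a_(n+2) = (-n(n-1) - 4 n - 6) / ((n+1)(n+2)) * a_n; check: a_0 = -1, a_1 = 2, a_2 = 3, a_3 = -10/3, a_4 = -4, a_5 = 4


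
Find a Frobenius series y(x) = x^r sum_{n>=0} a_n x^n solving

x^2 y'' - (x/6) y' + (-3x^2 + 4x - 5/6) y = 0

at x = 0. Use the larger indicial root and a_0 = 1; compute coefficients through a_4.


Write in Frobenius form y'' + (p(x)/x) y' + (q(x)/x^2) y = 0:
  p(x) = -1/6,  q(x) = -3x^2 + 4x - 5/6.
Indicial equation: r(r-1) + (-1/6) r + (-5/6) = 0 -> roots r_1 = 5/3, r_2 = -1/2.
Take r = r_1 = 5/3. Let y(x) = x^r sum_{n>=0} a_n x^n with a_0 = 1.
Substitute y = x^r sum a_n x^n and match x^{r+n}. The recurrence is
  D(n) a_n + 4 a_{n-1} - 3 a_{n-2} = 0,  where D(n) = (r+n)(r+n-1) + (-1/6)(r+n) + (-5/6).
  a_n = [-4 a_{n-1} + 3 a_{n-2}] / D(n).
Since the indicial polynomial factors as (r - r_1)(r - r_2), D(n) = (r_1 + n - r_1)(r_1 + n - r_2) = n(n + 13/6).
Evaluating step by step (a_0 = 1):
  n = 1: D(1) = 1(1 + 13/6) = 19/6; numerator = -4(1) = -4; a_1 = (-4)/(19/6) = -24/19
  n = 2: D(2) = 2(2 + 13/6) = 25/3; numerator = -4(-24/19) + 3(1) = 153/19; a_2 = (153/19)/(25/3) = 459/475
  n = 3: D(3) = 3(3 + 13/6) = 31/2; numerator = -4(459/475) + 3(-24/19) = -3636/475; a_3 = (-3636/475)/(31/2) = -7272/14725
  n = 4: D(4) = 4(4 + 13/6) = 74/3; numerator = -4(-7272/14725) + 3(459/475) = 2871/589; a_4 = (2871/589)/(74/3) = 8613/43586

r = 5/3; a_0 = 1; a_1 = -24/19; a_2 = 459/475; a_3 = -7272/14725; a_4 = 8613/43586
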